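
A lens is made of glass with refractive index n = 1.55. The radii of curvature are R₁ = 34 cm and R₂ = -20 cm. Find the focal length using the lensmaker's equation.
1/f = (n − 1)(1/R₁ − 1/R₂) → f = 22.9 cm (converging lens)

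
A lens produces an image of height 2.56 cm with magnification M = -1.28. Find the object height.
ho = |hi|/|M| = 2 cm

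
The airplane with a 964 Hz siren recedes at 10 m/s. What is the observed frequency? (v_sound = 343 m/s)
f_obs = f·v/(v + v_s) = 936.7 Hz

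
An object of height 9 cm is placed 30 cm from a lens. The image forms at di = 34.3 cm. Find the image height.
hi = (-di/do) × ho = -10.29 cm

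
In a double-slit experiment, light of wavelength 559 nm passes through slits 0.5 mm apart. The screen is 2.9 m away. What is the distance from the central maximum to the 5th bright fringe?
y = mλL/d = 16.21 mm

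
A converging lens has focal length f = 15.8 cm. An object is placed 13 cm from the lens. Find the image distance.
1/di = 1/f − 1/do → di = -73.36 cm (virtual image)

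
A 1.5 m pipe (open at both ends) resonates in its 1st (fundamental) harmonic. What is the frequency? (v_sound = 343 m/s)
fₙ = nv/(2L) = 114.3 Hz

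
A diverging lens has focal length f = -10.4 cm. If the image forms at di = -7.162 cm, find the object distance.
1/do = 1/f − 1/di → do = 23 cm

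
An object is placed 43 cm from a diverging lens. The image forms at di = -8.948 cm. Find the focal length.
1/f = 1/do + 1/di → f = -11.3 cm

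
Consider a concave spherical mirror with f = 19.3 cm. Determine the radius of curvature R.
R = 2|f| = 38.6 cm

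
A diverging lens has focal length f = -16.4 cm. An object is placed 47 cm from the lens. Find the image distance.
1/di = 1/f − 1/do → di = -12.16 cm (virtual image)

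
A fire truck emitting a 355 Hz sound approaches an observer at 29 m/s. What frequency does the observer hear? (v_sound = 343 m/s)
f_obs = f·v/(v − v_s) = 387.8 Hz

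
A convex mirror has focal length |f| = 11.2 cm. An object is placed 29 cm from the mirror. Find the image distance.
f = −11.2 cm (convex); 1/di = 1/f − 1/do → di = -8.08 cm (virtual image, behind mirror)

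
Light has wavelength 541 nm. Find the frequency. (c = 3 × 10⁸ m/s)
f = c/λ = 5.545 × 10¹⁴ Hz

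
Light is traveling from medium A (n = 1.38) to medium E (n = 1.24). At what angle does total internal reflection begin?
θc = arcsin(n₂/n₁) = 63.97°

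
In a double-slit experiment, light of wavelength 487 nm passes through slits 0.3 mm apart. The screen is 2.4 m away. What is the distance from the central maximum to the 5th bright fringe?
y = mλL/d = 19.48 mm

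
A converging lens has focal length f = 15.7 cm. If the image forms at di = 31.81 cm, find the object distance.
1/do = 1/f − 1/di → do = 31 cm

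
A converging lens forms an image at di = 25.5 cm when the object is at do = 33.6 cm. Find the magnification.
M = −di/do = -0.7589 (inverted image)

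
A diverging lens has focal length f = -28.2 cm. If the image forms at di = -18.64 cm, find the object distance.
1/do = 1/f − 1/di → do = 54.98 cm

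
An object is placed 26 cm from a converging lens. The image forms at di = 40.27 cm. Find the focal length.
1/f = 1/do + 1/di → f = 15.8 cm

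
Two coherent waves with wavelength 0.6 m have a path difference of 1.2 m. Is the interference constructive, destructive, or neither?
constructive — path difference = 2λ, a whole number of wavelengths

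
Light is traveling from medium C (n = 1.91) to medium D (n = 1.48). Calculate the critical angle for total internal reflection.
θc = arcsin(n₂/n₁) = 50.79°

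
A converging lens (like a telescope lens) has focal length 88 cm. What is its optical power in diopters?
P = 1/f = 1.136 D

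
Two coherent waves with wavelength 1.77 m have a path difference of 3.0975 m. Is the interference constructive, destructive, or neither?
neither (partial) — path difference = 1.75λ, neither a whole number of wavelengths nor an odd multiple of λ/2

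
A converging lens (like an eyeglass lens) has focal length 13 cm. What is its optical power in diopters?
P = 1/f = 7.692 D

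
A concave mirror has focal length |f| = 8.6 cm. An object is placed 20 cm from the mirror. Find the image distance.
f = +8.6 cm (concave); 1/di = 1/f − 1/do → di = 15.09 cm (real image, in front of mirror)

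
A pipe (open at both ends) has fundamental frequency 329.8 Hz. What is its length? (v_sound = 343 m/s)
L = v/(2f₁) = 0.52 m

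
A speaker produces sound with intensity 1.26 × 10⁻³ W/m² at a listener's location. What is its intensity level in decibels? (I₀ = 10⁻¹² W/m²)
β = 10·log₁₀(I/I₀) = 91 dB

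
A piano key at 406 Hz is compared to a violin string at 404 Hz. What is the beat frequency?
2 Hz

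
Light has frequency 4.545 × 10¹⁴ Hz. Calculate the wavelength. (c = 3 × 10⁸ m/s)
λ = c/f = 660.1 nm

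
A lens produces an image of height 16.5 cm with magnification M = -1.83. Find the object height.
ho = |hi|/|M| = 9.016 cm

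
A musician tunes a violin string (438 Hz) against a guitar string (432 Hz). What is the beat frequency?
6 Hz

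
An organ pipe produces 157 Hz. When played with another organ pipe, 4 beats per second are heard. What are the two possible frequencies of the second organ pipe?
f₂ = 157 ± 4 Hz → 161 Hz or 153 Hz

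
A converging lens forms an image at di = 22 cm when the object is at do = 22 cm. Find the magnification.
M = −di/do = -1 (inverted image)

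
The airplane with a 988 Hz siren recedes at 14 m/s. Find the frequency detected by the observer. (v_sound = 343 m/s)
f_obs = f·v/(v + v_s) = 949.3 Hz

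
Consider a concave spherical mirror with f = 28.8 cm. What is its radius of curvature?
R = 2|f| = 57.6 cm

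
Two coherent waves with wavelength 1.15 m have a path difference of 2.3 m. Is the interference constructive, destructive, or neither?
constructive — path difference = 2λ, a whole number of wavelengths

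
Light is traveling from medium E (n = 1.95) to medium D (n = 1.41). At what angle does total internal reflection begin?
θc = arcsin(n₂/n₁) = 46.31°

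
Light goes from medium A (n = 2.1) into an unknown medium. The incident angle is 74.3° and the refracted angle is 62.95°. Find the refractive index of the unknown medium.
n₂ = n₁·sin θ₁ / sin θ₂ = 2.27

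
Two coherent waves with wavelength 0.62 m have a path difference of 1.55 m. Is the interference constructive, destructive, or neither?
destructive — path difference = 2.5λ, an odd multiple of λ/2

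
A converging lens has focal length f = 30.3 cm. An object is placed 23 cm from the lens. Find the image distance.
1/di = 1/f − 1/do → di = -95.47 cm (virtual image)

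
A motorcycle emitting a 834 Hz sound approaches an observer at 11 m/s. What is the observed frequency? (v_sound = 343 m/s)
f_obs = f·v/(v − v_s) = 861.6 Hz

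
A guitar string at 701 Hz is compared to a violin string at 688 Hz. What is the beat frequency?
13 Hz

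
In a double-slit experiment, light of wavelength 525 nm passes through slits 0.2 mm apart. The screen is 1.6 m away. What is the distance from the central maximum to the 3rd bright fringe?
y = mλL/d = 12.6 mm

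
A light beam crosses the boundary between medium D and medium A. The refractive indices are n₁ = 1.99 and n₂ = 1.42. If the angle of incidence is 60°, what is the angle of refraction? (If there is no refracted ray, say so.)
sin θ₂ = (n₁/n₂)·sin θ₁ = 1.214 > 1, so there is no refracted ray — the light undergoes total internal reflection.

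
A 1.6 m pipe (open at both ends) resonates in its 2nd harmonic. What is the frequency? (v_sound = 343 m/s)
fₙ = nv/(2L) = 214.4 Hz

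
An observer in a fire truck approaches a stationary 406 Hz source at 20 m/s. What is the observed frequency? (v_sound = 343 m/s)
f_obs = f·(v + v_o)/v = 429.7 Hz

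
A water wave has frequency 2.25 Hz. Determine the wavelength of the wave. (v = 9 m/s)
λ = v/f = 4 m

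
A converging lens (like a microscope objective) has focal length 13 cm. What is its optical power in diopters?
P = 1/f = 7.692 D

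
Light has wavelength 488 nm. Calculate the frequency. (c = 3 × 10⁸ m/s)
f = c/λ = 6.148 × 10¹⁴ Hz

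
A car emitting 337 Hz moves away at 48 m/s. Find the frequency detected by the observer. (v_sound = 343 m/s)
f_obs = f·v/(v + v_s) = 295.6 Hz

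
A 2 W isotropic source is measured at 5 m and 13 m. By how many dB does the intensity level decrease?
Δβ = 20·log₁₀(r₂/r₁) = 8.299 dB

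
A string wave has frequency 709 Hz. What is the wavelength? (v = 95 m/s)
λ = v/f = 0.134 m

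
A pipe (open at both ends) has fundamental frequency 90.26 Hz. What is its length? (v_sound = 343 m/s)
L = v/(2f₁) = 1.9 m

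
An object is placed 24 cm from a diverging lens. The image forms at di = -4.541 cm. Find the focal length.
1/f = 1/do + 1/di → f = -5.601 cm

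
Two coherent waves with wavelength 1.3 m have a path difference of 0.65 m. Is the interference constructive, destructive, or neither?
destructive — path difference = 0.5λ, an odd multiple of λ/2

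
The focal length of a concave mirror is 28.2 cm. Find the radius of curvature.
R = 2|f| = 56.4 cm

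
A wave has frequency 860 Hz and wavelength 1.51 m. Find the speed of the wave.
v = fλ = 1299 m/s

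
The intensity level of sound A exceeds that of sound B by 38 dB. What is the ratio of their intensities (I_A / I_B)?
I_A/I_B = 10^(Δβ/10) = 6310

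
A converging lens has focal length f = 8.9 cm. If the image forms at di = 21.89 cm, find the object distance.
1/do = 1/f − 1/di → do = 15 cm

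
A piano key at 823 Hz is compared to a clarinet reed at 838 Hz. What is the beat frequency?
15 Hz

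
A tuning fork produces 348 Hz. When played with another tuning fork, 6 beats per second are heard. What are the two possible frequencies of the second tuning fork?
f₂ = 348 ± 6 Hz → 354 Hz or 342 Hz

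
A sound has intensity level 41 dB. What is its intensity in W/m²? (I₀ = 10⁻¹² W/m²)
I = I₀·10^(β/10) = 1.26 × 10⁻⁸ W/m²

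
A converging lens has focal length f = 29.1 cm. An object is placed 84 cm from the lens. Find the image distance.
1/di = 1/f − 1/do → di = 44.52 cm (real image)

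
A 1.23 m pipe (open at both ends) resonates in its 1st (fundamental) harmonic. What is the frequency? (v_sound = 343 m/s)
fₙ = nv/(2L) = 139.4 Hz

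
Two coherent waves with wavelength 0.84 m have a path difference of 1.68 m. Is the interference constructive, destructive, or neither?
constructive — path difference = 2λ, a whole number of wavelengths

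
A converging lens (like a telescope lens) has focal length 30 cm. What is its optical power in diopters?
P = 1/f = 3.333 D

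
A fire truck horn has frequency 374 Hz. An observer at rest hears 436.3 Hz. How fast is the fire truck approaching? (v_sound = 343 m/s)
v_s = v·(1 − f/f_obs) = 48.98 m/s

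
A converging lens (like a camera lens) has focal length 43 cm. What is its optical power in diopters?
P = 1/f = 2.326 D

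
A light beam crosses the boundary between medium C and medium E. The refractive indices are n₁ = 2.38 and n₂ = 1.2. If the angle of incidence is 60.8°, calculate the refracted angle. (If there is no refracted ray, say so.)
sin θ₂ = (n₁/n₂)·sin θ₁ = 1.731 > 1, so there is no refracted ray — the light undergoes total internal reflection.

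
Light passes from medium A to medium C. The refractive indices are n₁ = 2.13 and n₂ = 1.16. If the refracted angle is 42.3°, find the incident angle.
sin θ₁ = (n₂/n₁)·sin θ₂ → θ₁ = 21.5°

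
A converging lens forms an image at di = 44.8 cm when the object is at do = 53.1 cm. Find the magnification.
M = −di/do = -0.8437 (inverted image)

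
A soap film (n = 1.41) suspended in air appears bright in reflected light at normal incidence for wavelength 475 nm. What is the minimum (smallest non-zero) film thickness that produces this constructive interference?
2nt = (m − ½)λ with m = 1 → t = (m − ½)λ/(2n) = 84.22 nm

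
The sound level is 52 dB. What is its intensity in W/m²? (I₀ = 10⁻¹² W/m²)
I = I₀·10^(β/10) = 1.58 × 10⁻⁷ W/m²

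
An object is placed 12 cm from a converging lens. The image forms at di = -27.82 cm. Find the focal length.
1/f = 1/do + 1/di → f = 21.1 cm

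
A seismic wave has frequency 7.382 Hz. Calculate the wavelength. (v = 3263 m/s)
λ = v/f = 442 m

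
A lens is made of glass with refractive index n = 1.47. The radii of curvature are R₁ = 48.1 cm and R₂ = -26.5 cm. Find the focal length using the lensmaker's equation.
1/f = (n − 1)(1/R₁ − 1/R₂) → f = 36.35 cm (converging lens)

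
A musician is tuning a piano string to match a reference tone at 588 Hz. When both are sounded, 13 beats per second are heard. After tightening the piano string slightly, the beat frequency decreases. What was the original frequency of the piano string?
575 Hz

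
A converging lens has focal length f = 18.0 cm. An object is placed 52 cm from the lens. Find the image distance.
1/di = 1/f − 1/do → di = 27.53 cm (real image)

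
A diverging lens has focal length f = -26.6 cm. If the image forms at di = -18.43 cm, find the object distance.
1/do = 1/f − 1/di → do = 60 cm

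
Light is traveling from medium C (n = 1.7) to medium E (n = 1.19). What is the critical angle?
θc = arcsin(n₂/n₁) = 44.43°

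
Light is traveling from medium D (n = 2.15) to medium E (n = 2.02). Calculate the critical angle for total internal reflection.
θc = arcsin(n₂/n₁) = 69.97°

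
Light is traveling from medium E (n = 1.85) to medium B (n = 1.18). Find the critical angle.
θc = arcsin(n₂/n₁) = 39.63°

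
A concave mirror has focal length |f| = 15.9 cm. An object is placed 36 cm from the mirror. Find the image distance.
f = +15.9 cm (concave); 1/di = 1/f − 1/do → di = 28.48 cm (real image, in front of mirror)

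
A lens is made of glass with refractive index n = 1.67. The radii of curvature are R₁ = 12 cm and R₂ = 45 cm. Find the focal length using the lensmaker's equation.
1/f = (n − 1)(1/R₁ − 1/R₂) → f = 24.42 cm (converging lens)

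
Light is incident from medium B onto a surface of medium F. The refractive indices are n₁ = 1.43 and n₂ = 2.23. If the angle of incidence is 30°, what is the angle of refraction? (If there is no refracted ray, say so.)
sin θ₂ = (n₁/n₂)·sin θ₁ = 0.3206 → θ₂ = 18.7°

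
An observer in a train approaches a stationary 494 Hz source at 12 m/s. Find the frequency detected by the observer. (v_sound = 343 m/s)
f_obs = f·(v + v_o)/v = 511.3 Hz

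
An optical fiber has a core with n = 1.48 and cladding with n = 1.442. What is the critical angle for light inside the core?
θc = arcsin(n_cladding/n_core) = 76.99°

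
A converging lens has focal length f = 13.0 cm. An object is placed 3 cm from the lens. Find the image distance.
1/di = 1/f − 1/do → di = -3.9 cm (virtual image)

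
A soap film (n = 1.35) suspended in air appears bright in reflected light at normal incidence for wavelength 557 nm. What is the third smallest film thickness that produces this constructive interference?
2nt = (m − ½)λ with m = 3 → t = (m − ½)λ/(2n) = 515.7 nm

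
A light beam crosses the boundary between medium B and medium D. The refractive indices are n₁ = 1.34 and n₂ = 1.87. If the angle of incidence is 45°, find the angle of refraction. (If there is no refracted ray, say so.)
sin θ₂ = (n₁/n₂)·sin θ₁ = 0.5067 → θ₂ = 30.44°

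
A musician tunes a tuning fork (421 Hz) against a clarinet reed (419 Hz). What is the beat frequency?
2 Hz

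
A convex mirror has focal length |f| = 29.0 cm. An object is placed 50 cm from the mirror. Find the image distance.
f = −29.0 cm (convex); 1/di = 1/f − 1/do → di = -18.35 cm (virtual image, behind mirror)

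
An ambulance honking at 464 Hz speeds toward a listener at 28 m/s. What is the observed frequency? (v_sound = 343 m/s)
f_obs = f·v/(v − v_s) = 505.2 Hz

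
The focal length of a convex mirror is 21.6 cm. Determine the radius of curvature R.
R = 2|f| = 43.2 cm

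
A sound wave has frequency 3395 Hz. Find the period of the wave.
T = 1/f = 2.946 × 10⁻⁴ s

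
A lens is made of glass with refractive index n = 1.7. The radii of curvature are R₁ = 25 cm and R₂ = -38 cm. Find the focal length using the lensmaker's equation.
1/f = (n − 1)(1/R₁ − 1/R₂) → f = 21.54 cm (converging lens)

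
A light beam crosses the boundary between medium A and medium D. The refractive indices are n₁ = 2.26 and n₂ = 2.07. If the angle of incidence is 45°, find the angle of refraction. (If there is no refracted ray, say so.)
sin θ₂ = (n₁/n₂)·sin θ₁ = 0.772 → θ₂ = 50.53°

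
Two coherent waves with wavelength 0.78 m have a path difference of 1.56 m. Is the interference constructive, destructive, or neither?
constructive — path difference = 2λ, a whole number of wavelengths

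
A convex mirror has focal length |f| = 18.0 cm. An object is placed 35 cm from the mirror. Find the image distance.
f = −18.0 cm (convex); 1/di = 1/f − 1/do → di = -11.89 cm (virtual image, behind mirror)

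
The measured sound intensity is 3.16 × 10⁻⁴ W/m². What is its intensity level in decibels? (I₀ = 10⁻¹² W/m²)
β = 10·log₁₀(I/I₀) = 85 dB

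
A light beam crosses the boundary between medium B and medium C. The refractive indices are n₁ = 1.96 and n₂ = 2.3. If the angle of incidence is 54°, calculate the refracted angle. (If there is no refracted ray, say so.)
sin θ₂ = (n₁/n₂)·sin θ₁ = 0.6894 → θ₂ = 43.58°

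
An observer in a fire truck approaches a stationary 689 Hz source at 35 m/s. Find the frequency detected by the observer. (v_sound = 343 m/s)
f_obs = f·(v + v_o)/v = 759.3 Hz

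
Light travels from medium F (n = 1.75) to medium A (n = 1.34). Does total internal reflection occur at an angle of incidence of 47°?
θc = arcsin(n₂/n₁) = 49.97°; 47° < θc, so no — the ray refracts.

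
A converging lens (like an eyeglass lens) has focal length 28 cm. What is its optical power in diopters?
P = 1/f = 3.571 D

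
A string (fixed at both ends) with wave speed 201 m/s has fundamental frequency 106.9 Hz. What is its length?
L = v/(2f₁) = 0.9401 m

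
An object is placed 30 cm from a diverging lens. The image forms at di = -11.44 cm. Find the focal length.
1/f = 1/do + 1/di → f = -18.49 cm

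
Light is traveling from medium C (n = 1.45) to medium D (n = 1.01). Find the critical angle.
θc = arcsin(n₂/n₁) = 44.15°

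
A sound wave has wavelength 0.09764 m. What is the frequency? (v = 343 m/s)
f = v/λ = 3513 Hz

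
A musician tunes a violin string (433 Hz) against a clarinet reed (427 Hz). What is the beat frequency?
6 Hz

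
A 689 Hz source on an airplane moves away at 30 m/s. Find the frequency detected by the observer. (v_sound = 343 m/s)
f_obs = f·v/(v + v_s) = 633.6 Hz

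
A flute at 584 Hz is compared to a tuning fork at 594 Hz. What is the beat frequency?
10 Hz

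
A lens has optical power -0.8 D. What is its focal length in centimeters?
f = 1/P = -125 cm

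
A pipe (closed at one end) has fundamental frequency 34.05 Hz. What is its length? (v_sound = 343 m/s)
L = v/(4f₁) = 2.518 m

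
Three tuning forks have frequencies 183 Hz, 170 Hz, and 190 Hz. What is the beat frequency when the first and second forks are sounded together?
13 Hz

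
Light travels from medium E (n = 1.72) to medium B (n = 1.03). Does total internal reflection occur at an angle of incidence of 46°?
θc = arcsin(n₂/n₁) = 36.79°; 46° > θc, so yes — total internal reflection.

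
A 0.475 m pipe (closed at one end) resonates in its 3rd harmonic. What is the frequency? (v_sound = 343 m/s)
fₙ = nv/(4L) = 541.6 Hz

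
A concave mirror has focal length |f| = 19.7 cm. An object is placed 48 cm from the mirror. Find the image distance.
f = +19.7 cm (concave); 1/di = 1/f − 1/do → di = 33.41 cm (real image, in front of mirror)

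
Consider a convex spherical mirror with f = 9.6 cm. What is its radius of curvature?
R = 2|f| = 19.2 cm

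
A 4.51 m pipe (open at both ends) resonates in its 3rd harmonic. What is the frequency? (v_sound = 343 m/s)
fₙ = nv/(2L) = 114.1 Hz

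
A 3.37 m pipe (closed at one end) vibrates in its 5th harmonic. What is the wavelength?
λₙ = 4L/n = 2.696 m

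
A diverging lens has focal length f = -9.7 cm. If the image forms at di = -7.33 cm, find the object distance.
1/do = 1/f − 1/di → do = 30 cm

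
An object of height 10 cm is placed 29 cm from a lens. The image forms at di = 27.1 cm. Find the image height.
hi = (-di/do) × ho = -9.345 cm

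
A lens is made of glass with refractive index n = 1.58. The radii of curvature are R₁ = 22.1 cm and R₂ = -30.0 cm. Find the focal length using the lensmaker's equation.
1/f = (n − 1)(1/R₁ − 1/R₂) → f = 21.94 cm (converging lens)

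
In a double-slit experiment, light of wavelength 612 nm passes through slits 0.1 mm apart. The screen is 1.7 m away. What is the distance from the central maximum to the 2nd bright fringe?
y = mλL/d = 20.81 mm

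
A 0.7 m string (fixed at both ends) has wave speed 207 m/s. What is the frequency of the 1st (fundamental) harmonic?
fₙ = nv/(2L) = 147.9 Hz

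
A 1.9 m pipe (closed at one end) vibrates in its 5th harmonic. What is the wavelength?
λₙ = 4L/n = 1.52 m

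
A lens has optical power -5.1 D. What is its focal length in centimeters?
f = 1/P = -19.61 cm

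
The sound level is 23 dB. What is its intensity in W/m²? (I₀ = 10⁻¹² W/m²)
I = I₀·10^(β/10) = 2.00 × 10⁻¹⁰ W/m²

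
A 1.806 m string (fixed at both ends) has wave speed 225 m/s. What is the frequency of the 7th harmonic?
fₙ = nv/(2L) = 436 Hz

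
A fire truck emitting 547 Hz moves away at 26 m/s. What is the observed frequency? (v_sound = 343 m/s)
f_obs = f·v/(v + v_s) = 508.5 Hz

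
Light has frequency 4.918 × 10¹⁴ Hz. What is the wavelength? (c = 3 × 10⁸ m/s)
λ = c/f = 610 nm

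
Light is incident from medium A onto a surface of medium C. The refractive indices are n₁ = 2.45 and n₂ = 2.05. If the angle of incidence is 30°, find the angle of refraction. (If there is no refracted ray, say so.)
sin θ₂ = (n₁/n₂)·sin θ₁ = 0.5976 → θ₂ = 36.7°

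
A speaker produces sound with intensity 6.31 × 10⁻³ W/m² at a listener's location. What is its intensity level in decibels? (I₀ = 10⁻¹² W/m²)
β = 10·log₁₀(I/I₀) = 98 dB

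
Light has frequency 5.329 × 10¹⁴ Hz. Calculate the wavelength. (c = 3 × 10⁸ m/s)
λ = c/f = 563 nm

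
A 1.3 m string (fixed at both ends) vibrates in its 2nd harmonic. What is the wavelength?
λₙ = 2L/n = 1.3 m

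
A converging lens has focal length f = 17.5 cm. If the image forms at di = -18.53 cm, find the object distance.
1/do = 1/f − 1/di → do = 9 cm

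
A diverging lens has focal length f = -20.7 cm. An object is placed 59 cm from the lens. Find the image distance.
1/di = 1/f − 1/do → di = -15.32 cm (virtual image)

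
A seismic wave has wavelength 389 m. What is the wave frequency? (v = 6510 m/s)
f = v/λ = 16.74 Hz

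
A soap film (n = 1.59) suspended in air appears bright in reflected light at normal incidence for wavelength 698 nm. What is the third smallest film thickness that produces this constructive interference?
2nt = (m − ½)λ with m = 3 → t = (m − ½)λ/(2n) = 548.7 nm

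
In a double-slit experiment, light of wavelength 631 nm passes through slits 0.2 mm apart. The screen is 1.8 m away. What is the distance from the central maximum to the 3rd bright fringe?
y = mλL/d = 17.04 mm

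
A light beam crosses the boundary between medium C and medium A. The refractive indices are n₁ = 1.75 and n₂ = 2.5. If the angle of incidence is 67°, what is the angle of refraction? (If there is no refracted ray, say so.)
sin θ₂ = (n₁/n₂)·sin θ₁ = 0.6444 → θ₂ = 40.12°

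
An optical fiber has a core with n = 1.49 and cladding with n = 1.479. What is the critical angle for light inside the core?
θc = arcsin(n_cladding/n_core) = 83.03°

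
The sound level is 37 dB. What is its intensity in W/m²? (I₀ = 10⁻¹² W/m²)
I = I₀·10^(β/10) = 5.01 × 10⁻⁹ W/m²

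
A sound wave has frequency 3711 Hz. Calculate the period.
T = 1/f = 2.695 × 10⁻⁴ s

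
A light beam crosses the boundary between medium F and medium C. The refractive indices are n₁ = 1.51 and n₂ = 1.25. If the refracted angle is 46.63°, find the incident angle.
sin θ₁ = (n₂/n₁)·sin θ₂ → θ₁ = 37°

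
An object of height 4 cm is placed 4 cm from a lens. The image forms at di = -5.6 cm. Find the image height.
hi = (-di/do) × ho = 5.6 cm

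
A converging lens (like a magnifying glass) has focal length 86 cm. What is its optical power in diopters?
P = 1/f = 1.163 D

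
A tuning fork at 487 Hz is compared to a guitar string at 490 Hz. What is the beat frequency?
3 Hz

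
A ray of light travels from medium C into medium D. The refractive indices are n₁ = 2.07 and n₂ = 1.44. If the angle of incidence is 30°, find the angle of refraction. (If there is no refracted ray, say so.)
sin θ₂ = (n₁/n₂)·sin θ₁ = 0.7187 → θ₂ = 45.95°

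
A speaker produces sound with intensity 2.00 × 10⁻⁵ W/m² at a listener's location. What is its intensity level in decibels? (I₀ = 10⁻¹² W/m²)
β = 10·log₁₀(I/I₀) = 73.01 dB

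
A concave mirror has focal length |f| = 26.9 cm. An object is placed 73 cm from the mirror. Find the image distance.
f = +26.9 cm (concave); 1/di = 1/f − 1/do → di = 42.6 cm (real image, in front of mirror)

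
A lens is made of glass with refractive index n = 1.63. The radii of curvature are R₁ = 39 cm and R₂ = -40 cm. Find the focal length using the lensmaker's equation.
1/f = (n − 1)(1/R₁ − 1/R₂) → f = 31.34 cm (converging lens)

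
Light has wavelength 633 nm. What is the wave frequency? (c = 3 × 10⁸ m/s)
f = c/λ = 4.739 × 10¹⁴ Hz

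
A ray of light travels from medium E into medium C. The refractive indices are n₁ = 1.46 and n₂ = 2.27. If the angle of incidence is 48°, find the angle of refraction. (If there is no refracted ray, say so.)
sin θ₂ = (n₁/n₂)·sin θ₁ = 0.478 → θ₂ = 28.55°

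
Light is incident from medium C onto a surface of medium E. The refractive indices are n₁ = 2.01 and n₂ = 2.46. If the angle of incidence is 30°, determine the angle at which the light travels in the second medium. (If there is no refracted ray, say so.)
sin θ₂ = (n₁/n₂)·sin θ₁ = 0.4085 → θ₂ = 24.11°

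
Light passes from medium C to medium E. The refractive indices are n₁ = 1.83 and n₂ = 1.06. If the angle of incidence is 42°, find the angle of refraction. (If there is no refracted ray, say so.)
sin θ₂ = (n₁/n₂)·sin θ₁ = 1.155 > 1, so there is no refracted ray — the light undergoes total internal reflection.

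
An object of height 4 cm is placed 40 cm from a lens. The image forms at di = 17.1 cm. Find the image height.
hi = (-di/do) × ho = -1.71 cm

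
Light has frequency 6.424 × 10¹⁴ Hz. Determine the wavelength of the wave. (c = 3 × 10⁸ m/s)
λ = c/f = 467 nm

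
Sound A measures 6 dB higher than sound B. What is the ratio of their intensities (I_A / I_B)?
I_A/I_B = 10^(Δβ/10) = 3.981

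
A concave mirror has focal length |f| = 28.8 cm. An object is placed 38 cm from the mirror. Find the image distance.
f = +28.8 cm (concave); 1/di = 1/f − 1/do → di = 119 cm (real image, in front of mirror)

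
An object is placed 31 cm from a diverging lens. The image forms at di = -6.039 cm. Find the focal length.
1/f = 1/do + 1/di → f = -7.5 cm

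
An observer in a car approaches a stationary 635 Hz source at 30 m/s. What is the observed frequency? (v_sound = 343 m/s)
f_obs = f·(v + v_o)/v = 690.5 Hz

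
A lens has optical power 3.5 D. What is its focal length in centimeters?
f = 1/P = 28.57 cm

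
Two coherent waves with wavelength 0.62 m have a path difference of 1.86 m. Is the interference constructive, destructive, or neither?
constructive — path difference = 3λ, a whole number of wavelengths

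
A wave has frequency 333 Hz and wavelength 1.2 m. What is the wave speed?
v = fλ = 399.6 m/s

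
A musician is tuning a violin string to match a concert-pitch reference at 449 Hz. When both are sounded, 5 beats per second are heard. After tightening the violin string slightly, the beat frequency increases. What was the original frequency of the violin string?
454 Hz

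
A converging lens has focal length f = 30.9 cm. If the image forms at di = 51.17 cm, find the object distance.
1/do = 1/f − 1/di → do = 78 cm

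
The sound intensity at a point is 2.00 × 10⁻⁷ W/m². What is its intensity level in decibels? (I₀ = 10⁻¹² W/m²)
β = 10·log₁₀(I/I₀) = 53.01 dB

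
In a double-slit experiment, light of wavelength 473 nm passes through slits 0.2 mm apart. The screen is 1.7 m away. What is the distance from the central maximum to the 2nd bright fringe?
y = mλL/d = 8.041 mm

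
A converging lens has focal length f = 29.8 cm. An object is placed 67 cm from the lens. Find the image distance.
1/di = 1/f − 1/do → di = 53.67 cm (real image)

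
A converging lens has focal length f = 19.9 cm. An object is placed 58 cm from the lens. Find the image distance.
1/di = 1/f − 1/do → di = 30.29 cm (real image)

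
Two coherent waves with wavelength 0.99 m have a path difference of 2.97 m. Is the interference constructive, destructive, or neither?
constructive — path difference = 3λ, a whole number of wavelengths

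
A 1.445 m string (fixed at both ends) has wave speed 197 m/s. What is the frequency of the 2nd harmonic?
fₙ = nv/(2L) = 136.3 Hz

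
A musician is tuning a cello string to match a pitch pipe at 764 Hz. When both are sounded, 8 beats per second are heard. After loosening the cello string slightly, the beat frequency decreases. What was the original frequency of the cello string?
772 Hz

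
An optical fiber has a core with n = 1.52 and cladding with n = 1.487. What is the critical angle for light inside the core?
θc = arcsin(n_cladding/n_core) = 78.04°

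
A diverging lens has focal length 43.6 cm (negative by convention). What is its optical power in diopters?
P = 1/f = -2.294 D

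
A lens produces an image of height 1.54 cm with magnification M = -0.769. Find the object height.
ho = |hi|/|M| = 2.003 cm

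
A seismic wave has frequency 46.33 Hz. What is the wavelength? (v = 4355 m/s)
λ = v/f = 94 m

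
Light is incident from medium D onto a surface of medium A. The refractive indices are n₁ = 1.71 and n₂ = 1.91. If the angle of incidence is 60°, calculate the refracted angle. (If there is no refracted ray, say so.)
sin θ₂ = (n₁/n₂)·sin θ₁ = 0.7753 → θ₂ = 50.84°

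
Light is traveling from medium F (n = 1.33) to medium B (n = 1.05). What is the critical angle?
θc = arcsin(n₂/n₁) = 52.14°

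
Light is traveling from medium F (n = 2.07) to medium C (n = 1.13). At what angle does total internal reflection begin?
θc = arcsin(n₂/n₁) = 33.09°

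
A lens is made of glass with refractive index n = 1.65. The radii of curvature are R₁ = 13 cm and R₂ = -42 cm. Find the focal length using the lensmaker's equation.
1/f = (n − 1)(1/R₁ − 1/R₂) → f = 15.27 cm (converging lens)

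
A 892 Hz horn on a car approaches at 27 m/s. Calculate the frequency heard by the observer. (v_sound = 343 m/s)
f_obs = f·v/(v − v_s) = 968.2 Hz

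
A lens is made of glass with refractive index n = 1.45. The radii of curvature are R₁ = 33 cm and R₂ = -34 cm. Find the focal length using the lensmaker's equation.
1/f = (n − 1)(1/R₁ − 1/R₂) → f = 37.21 cm (converging lens)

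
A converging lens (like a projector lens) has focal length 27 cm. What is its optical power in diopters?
P = 1/f = 3.704 D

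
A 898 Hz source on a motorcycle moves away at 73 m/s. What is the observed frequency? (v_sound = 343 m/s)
f_obs = f·v/(v + v_s) = 740.4 Hz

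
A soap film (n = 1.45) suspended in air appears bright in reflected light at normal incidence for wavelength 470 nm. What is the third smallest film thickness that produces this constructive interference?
2nt = (m − ½)λ with m = 3 → t = (m − ½)λ/(2n) = 405.2 nm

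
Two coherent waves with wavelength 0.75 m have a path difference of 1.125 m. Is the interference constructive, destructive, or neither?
destructive — path difference = 1.5λ, an odd multiple of λ/2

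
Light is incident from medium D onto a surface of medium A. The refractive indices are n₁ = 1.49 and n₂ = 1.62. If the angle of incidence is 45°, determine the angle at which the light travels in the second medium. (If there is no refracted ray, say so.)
sin θ₂ = (n₁/n₂)·sin θ₁ = 0.6504 → θ₂ = 40.57°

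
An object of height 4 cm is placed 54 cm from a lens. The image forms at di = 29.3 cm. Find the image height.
hi = (-di/do) × ho = -2.17 cm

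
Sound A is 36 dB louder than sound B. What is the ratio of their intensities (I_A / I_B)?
I_A/I_B = 10^(Δβ/10) = 3981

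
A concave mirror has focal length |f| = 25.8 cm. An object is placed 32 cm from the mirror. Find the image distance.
f = +25.8 cm (concave); 1/di = 1/f − 1/do → di = 133.2 cm (real image, in front of mirror)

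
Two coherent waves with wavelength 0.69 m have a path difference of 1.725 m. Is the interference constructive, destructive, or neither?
destructive — path difference = 2.5λ, an odd multiple of λ/2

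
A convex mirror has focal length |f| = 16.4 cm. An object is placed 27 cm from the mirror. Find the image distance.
f = −16.4 cm (convex); 1/di = 1/f − 1/do → di = -10.2 cm (virtual image, behind mirror)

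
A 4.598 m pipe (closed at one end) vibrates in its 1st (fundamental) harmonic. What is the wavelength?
λₙ = 4L/n = 18.39 m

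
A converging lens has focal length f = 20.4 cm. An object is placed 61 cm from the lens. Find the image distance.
1/di = 1/f − 1/do → di = 30.65 cm (real image)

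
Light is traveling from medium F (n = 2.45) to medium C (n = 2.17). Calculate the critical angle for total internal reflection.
θc = arcsin(n₂/n₁) = 62.34°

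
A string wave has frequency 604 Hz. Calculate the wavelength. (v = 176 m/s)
λ = v/f = 0.2914 m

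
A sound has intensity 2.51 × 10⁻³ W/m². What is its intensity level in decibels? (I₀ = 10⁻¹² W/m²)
β = 10·log₁₀(I/I₀) = 94 dB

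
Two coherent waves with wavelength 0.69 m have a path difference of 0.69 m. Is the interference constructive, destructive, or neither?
constructive — path difference = 1λ, a whole number of wavelengths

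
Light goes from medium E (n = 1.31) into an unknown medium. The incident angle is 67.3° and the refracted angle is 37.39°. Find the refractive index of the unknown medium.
n₂ = n₁·sin θ₁ / sin θ₂ = 1.99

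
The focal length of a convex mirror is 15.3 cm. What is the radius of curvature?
R = 2|f| = 30.6 cm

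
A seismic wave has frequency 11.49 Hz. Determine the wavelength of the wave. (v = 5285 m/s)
λ = v/f = 460 m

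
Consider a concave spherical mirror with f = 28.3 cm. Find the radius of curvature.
R = 2|f| = 56.6 cm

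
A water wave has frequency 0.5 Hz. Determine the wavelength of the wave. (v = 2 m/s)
λ = v/f = 4 m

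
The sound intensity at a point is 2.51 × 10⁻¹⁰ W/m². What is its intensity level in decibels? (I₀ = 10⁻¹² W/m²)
β = 10·log₁₀(I/I₀) = 24 dB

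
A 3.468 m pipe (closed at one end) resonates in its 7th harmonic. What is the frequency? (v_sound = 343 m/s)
fₙ = nv/(4L) = 173.1 Hz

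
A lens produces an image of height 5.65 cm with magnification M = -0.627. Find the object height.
ho = |hi|/|M| = 9.011 cm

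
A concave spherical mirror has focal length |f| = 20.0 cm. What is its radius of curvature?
R = 2|f| = 40 cm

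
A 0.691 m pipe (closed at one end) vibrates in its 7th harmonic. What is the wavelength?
λₙ = 4L/n = 0.3949 m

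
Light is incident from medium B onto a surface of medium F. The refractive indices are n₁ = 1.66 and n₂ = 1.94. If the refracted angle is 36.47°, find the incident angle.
sin θ₁ = (n₂/n₁)·sin θ₂ → θ₁ = 44°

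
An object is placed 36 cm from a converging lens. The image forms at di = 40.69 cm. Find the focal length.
1/f = 1/do + 1/di → f = 19.1 cm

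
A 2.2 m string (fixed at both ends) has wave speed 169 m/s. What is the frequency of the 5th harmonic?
fₙ = nv/(2L) = 192 Hz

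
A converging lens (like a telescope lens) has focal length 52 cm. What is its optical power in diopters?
P = 1/f = 1.923 D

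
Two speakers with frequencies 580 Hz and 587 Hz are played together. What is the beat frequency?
7 Hz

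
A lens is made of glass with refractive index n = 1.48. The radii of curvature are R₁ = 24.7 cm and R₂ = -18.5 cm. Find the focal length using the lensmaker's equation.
1/f = (n − 1)(1/R₁ − 1/R₂) → f = 22.04 cm (converging lens)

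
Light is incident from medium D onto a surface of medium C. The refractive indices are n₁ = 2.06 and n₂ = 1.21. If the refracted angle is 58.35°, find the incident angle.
sin θ₁ = (n₂/n₁)·sin θ₂ → θ₁ = 30°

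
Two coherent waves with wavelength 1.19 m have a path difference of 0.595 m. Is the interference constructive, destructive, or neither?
destructive — path difference = 0.5λ, an odd multiple of λ/2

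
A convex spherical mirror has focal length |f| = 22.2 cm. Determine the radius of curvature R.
R = 2|f| = 44.4 cm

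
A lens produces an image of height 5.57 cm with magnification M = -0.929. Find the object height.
ho = |hi|/|M| = 5.996 cm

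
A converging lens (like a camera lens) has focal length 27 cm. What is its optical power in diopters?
P = 1/f = 3.704 D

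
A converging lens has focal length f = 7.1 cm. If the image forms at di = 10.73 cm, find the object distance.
1/do = 1/f − 1/di → do = 20.99 cm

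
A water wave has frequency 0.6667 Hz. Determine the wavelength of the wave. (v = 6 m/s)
λ = v/f = 9 m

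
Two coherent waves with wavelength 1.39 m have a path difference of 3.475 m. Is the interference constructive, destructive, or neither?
destructive — path difference = 2.5λ, an odd multiple of λ/2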